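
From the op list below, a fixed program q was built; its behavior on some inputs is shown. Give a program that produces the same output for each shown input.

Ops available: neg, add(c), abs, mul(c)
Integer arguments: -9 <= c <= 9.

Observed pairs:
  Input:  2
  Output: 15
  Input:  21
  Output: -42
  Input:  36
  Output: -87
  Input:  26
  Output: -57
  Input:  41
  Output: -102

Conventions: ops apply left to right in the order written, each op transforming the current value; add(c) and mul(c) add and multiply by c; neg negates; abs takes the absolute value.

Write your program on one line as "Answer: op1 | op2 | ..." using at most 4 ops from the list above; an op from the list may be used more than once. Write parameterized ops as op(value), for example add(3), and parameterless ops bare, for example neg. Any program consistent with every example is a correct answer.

add(-9) | mul(-3) | add(-6)

Check, running the answer program on each example:
  2 -> -7 -> 21 -> 15
  21 -> 12 -> -36 -> -42
  36 -> 27 -> -81 -> -87
  26 -> 17 -> -51 -> -57
  41 -> 32 -> -96 -> -102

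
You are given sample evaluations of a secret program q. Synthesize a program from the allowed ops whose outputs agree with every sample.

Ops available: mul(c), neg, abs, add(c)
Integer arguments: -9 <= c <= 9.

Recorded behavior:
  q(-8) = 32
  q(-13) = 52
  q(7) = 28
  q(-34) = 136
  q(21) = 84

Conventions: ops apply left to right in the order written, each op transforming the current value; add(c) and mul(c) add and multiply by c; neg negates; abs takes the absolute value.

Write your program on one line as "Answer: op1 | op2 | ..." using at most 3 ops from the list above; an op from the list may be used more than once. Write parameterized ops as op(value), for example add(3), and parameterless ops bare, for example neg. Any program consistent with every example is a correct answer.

mul(4) | abs

Check, running the answer program on each example:
  -8 -> -32 -> 32
  -13 -> -52 -> 52
  7 -> 28 -> 28
  -34 -> -136 -> 136
  21 -> 84 -> 84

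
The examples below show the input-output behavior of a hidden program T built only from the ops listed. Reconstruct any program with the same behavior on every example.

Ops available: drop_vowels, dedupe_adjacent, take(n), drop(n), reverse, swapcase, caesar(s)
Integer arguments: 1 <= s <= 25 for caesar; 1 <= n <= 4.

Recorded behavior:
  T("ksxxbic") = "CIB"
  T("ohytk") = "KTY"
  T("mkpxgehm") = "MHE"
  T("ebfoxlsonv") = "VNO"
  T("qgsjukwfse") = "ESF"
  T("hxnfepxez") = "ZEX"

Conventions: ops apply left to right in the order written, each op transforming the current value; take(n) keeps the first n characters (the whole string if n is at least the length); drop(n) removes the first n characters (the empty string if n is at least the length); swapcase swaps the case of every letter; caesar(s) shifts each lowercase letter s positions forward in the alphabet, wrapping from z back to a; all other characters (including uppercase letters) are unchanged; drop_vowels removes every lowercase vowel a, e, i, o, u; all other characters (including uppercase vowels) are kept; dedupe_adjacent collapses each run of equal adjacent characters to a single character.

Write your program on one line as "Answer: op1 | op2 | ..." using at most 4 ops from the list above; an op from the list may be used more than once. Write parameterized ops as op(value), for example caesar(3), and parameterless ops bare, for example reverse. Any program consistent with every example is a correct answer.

swapcase | reverse | take(3)

Check, running the answer program on each example:
  "ksxxbic" -> "KSXXBIC" -> "CIBXXSK" -> "CIB"
  "ohytk" -> "OHYTK" -> "KTYHO" -> "KTY"
  "mkpxgehm" -> "MKPXGEHM" -> "MHEGXPKM" -> "MHE"
  "ebfoxlsonv" -> "EBFOXLSONV" -> "VNOSLXOFBE" -> "VNO"
  "qgsjukwfse" -> "QGSJUKWFSE" -> "ESFWKUJSGQ" -> "ESF"
  "hxnfepxez" -> "HXNFEPXEZ" -> "ZEXPEFNXH" -> "ZEX"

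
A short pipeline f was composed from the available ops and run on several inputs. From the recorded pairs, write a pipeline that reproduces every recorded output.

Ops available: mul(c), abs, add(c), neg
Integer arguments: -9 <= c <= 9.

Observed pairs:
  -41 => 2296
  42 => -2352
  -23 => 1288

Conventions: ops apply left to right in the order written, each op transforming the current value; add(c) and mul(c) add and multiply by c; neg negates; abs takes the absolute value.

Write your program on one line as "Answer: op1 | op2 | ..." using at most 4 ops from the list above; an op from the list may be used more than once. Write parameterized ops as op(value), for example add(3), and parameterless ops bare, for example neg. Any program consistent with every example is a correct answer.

mul(-1) | mul(-7) | mul(-8)

Check, running the answer program on each example:
  -41 -> 41 -> -287 -> 2296
  42 -> -42 -> 294 -> -2352
  -23 -> 23 -> -161 -> 1288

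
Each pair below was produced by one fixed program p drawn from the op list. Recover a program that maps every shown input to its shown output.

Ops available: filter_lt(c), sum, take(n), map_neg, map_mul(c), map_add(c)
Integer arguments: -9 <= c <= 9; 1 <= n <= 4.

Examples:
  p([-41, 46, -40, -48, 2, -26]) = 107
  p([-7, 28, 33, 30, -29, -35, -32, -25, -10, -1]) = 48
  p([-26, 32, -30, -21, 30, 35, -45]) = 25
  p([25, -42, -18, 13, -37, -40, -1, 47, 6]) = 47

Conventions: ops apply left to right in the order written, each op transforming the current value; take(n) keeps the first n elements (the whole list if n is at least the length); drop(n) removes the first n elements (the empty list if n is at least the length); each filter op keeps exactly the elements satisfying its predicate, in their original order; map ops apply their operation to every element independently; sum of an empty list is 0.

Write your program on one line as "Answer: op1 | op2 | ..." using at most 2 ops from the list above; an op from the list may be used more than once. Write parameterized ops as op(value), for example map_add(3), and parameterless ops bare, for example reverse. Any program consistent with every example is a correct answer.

map_neg | sum

Check, running the answer program on each example:
  [-41, 46, -40, -48, 2, -26] -> [41, -46, 40, 48, -2, 26] -> 107
  [-7, 28, 33, 30, -29, -35, -32, -25, -10, -1] -> [7, -28, -33, -30, 29, 35, 32, 25, 10, 1] -> 48
  [-26, 32, -30, -21, 30, 35, -45] -> [26, -32, 30, 21, -30, -35, 45] -> 25
  [25, -42, -18, 13, -37, -40, -1, 47, 6] -> [-25, 42, 18, -13, 37, 40, 1, -47, -6] -> 47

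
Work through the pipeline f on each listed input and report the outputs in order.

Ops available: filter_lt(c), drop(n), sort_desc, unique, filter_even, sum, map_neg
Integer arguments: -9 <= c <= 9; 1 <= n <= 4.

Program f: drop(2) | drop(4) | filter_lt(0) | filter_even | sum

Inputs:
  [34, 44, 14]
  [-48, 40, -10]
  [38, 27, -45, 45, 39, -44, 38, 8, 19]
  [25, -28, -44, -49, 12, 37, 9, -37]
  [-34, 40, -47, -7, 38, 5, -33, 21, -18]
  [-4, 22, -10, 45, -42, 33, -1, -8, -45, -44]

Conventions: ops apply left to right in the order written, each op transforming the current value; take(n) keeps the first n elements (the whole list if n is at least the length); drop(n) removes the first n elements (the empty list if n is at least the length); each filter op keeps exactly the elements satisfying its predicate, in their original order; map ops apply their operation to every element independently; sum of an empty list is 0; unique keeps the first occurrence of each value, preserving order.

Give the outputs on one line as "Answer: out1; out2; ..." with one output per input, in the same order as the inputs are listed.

0; 0; 0; 0; -18; -52

Execution, op by op:
  [34, 44, 14] -> [14] -> [] -> [] -> [] -> 0
  [-48, 40, -10] -> [-10] -> [] -> [] -> [] -> 0
  [38, 27, -45, 45, 39, -44, 38, 8, 19] -> [-45, 45, 39, -44, 38, 8, 19] -> [38, 8, 19] -> [] -> [] -> 0
  [25, -28, -44, -49, 12, 37, 9, -37] -> [-44, -49, 12, 37, 9, -37] -> [9, -37] -> [-37] -> [] -> 0
  [-34, 40, -47, -7, 38, 5, -33, 21, -18] -> [-47, -7, 38, 5, -33, 21, -18] -> [-33, 21, -18] -> [-33, -18] -> [-18] -> -18
  [-4, 22, -10, 45, -42, 33, -1, -8, -45, -44] -> [-10, 45, -42, 33, -1, -8, -45, -44] -> [-1, -8, -45, -44] -> [-1, -8, -45, -44] -> [-8, -44] -> -52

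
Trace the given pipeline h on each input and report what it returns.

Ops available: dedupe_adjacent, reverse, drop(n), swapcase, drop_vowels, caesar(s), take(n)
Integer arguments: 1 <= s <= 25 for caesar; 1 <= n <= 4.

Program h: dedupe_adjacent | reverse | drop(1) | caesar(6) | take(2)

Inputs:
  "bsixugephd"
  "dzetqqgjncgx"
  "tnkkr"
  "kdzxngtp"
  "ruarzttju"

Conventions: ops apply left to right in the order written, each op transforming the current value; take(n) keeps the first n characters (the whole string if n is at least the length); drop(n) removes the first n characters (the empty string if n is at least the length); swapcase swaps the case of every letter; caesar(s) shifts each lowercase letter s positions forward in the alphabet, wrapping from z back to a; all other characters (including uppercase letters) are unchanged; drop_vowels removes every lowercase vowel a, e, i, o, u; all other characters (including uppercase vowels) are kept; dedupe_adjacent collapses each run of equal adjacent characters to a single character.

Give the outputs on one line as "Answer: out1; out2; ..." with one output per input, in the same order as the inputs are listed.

"nv"; "mi"; "qt"; "zm"; "pz"

Execution, op by op:
  "bsixugephd" -> "bsixugephd" -> "dhpeguxisb" -> "hpeguxisb" -> "nvkmadoyh" -> "nv"
  "dzetqqgjncgx" -> "dzetqgjncgx" -> "xgcnjgqtezd" -> "gcnjgqtezd" -> "mitpmwzkfj" -> "mi"
  "tnkkr" -> "tnkr" -> "rknt" -> "knt" -> "qtz" -> "qt"
  "kdzxngtp" -> "kdzxngtp" -> "ptgnxzdk" -> "tgnxzdk" -> "zmtdfjq" -> "zm"
  "ruarzttju" -> "ruarztju" -> "ujtzraur" -> "jtzraur" -> "pzfxgax" -> "pz"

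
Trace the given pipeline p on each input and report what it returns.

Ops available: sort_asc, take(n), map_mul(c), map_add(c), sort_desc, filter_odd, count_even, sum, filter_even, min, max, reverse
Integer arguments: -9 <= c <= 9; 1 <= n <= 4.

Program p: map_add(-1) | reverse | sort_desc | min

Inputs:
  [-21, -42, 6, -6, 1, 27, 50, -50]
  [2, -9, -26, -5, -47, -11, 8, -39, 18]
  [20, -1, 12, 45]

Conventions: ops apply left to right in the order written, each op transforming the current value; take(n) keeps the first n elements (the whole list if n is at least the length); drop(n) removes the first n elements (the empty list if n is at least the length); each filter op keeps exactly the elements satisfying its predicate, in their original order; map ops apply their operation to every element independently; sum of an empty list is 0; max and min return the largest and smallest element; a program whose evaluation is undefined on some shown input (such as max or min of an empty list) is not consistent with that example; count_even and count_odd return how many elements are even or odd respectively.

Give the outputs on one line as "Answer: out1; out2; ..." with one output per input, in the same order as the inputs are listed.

Execution, op by op:
  [-21, -42, 6, -6, 1, 27, 50, -50] -> [-22, -43, 5, -7, 0, 26, 49, -51] -> [-51, 49, 26, 0, -7, 5, -43, -22] -> [49, 26, 5, 0, -7, -22, -43, -51] -> -51
  [2, -9, -26, -5, -47, -11, 8, -39, 18] -> [1, -10, -27, -6, -48, -12, 7, -40, 17] -> [17, -40, 7, -12, -48, -6, -27, -10, 1] -> [17, 7, 1, -6, -10, -12, -27, -40, -48] -> -48
  [20, -1, 12, 45] -> [19, -2, 11, 44] -> [44, 11, -2, 19] -> [44, 19, 11, -2] -> -2

-51; -48; -2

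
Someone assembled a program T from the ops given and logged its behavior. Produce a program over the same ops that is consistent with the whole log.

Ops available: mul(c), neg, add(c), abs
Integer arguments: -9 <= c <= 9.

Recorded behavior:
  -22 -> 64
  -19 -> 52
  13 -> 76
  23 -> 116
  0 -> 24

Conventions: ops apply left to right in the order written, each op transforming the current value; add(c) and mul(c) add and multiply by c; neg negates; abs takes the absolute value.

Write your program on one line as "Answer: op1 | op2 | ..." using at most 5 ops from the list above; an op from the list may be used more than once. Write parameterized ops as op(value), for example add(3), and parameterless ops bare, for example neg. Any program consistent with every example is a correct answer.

add(6) | abs | mul(-1) | mul(-4)

Check, running the answer program on each example:
  -22 -> -16 -> 16 -> -16 -> 64
  -19 -> -13 -> 13 -> -13 -> 52
  13 -> 19 -> 19 -> -19 -> 76
  23 -> 29 -> 29 -> -29 -> 116
  0 -> 6 -> 6 -> -6 -> 24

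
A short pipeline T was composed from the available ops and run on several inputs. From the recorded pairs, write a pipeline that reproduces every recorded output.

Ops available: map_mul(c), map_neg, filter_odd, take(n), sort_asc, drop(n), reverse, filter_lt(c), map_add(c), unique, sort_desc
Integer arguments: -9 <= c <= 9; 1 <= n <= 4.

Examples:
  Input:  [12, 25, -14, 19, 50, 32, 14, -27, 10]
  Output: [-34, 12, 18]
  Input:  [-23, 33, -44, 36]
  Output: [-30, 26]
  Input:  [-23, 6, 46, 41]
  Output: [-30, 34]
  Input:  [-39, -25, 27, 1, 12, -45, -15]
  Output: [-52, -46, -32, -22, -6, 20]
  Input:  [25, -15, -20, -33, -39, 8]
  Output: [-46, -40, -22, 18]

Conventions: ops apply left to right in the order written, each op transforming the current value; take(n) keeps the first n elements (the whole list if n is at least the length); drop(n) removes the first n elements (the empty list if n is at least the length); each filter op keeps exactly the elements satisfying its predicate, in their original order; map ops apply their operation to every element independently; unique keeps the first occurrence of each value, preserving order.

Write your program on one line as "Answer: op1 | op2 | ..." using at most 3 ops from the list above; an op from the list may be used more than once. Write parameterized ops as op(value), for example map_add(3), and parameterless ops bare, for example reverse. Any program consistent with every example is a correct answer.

filter_odd | sort_asc | map_add(-7)

Check, running the answer program on each example:
  [12, 25, -14, 19, 50, 32, 14, -27, 10] -> [25, 19, -27] -> [-27, 19, 25] -> [-34, 12, 18]
  [-23, 33, -44, 36] -> [-23, 33] -> [-23, 33] -> [-30, 26]
  [-23, 6, 46, 41] -> [-23, 41] -> [-23, 41] -> [-30, 34]
  [-39, -25, 27, 1, 12, -45, -15] -> [-39, -25, 27, 1, -45, -15] -> [-45, -39, -25, -15, 1, 27] -> [-52, -46, -32, -22, -6, 20]
  [25, -15, -20, -33, -39, 8] -> [25, -15, -33, -39] -> [-39, -33, -15, 25] -> [-46, -40, -22, 18]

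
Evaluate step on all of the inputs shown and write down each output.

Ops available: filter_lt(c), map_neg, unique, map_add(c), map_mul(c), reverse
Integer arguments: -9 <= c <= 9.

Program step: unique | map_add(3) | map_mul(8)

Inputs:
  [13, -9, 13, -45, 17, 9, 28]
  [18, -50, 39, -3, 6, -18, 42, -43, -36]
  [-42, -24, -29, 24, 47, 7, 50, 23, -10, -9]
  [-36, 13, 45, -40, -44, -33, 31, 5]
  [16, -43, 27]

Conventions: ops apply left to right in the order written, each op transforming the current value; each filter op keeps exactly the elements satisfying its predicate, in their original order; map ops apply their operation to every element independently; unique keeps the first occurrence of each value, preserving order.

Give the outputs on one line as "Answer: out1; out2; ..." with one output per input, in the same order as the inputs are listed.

[128, -48, -336, 160, 96, 248]; [168, -376, 336, 0, 72, -120, 360, -320, -264]; [-312, -168, -208, 216, 400, 80, 424, 208, -56, -48]; [-264, 128, 384, -296, -328, -240, 272, 64]; [152, -320, 240]

Execution, op by op:
  [13, -9, 13, -45, 17, 9, 28] -> [13, -9, -45, 17, 9, 28] -> [16, -6, -42, 20, 12, 31] -> [128, -48, -336, 160, 96, 248]
  [18, -50, 39, -3, 6, -18, 42, -43, -36] -> [18, -50, 39, -3, 6, -18, 42, -43, -36] -> [21, -47, 42, 0, 9, -15, 45, -40, -33] -> [168, -376, 336, 0, 72, -120, 360, -320, -264]
  [-42, -24, -29, 24, 47, 7, 50, 23, -10, -9] -> [-42, -24, -29, 24, 47, 7, 50, 23, -10, -9] -> [-39, -21, -26, 27, 50, 10, 53, 26, -7, -6] -> [-312, -168, -208, 216, 400, 80, 424, 208, -56, -48]
  [-36, 13, 45, -40, -44, -33, 31, 5] -> [-36, 13, 45, -40, -44, -33, 31, 5] -> [-33, 16, 48, -37, -41, -30, 34, 8] -> [-264, 128, 384, -296, -328, -240, 272, 64]
  [16, -43, 27] -> [16, -43, 27] -> [19, -40, 30] -> [152, -320, 240]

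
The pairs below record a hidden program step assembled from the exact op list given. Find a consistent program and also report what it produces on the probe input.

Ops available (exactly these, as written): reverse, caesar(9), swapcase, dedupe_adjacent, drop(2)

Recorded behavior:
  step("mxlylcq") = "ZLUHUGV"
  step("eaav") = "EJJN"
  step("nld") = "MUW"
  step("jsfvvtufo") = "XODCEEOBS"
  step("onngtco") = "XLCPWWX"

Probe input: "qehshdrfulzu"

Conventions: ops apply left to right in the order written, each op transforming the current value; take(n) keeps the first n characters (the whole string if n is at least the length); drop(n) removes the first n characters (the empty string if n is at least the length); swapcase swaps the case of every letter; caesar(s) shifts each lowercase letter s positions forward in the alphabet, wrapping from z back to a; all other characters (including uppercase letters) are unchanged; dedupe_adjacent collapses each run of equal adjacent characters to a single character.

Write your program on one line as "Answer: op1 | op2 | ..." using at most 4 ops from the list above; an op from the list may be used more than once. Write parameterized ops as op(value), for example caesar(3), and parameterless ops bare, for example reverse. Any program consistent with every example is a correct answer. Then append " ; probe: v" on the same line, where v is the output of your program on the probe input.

reverse | caesar(9) | swapcase ; probe: "DIUDOAMQBQNZ"

Check, running the answer program on each example:
  "mxlylcq" -> "qclylxm" -> "zluhugv" -> "ZLUHUGV"
  "eaav" -> "vaae" -> "ejjn" -> "EJJN"
  "nld" -> "dln" -> "muw" -> "MUW"
  "jsfvvtufo" -> "ofutvvfsj" -> "xodceeobs" -> "XODCEEOBS"
  "onngtco" -> "octgnno" -> "xlcpwwx" -> "XLCPWWX"
  probe: "qehshdrfulzu" -> "uzlufrdhsheq" -> "diudoamqbqnz" -> "DIUDOAMQBQNZ"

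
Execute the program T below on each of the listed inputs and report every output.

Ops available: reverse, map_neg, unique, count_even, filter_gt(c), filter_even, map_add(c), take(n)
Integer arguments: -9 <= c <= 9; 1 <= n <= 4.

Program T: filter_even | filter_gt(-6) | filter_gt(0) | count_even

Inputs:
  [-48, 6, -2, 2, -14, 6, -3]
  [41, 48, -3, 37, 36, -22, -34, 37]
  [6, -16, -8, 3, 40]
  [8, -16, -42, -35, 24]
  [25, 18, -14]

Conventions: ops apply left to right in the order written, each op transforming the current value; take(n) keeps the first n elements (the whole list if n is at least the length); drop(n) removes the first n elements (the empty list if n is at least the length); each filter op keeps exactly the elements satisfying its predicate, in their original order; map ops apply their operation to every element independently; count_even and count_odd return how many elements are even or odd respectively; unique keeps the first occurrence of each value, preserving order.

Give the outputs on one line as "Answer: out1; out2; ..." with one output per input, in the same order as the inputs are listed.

Execution, op by op:
  [-48, 6, -2, 2, -14, 6, -3] -> [-48, 6, -2, 2, -14, 6] -> [6, -2, 2, 6] -> [6, 2, 6] -> 3
  [41, 48, -3, 37, 36, -22, -34, 37] -> [48, 36, -22, -34] -> [48, 36] -> [48, 36] -> 2
  [6, -16, -8, 3, 40] -> [6, -16, -8, 40] -> [6, 40] -> [6, 40] -> 2
  [8, -16, -42, -35, 24] -> [8, -16, -42, 24] -> [8, 24] -> [8, 24] -> 2
  [25, 18, -14] -> [18, -14] -> [18] -> [18] -> 1

3; 2; 2; 2; 1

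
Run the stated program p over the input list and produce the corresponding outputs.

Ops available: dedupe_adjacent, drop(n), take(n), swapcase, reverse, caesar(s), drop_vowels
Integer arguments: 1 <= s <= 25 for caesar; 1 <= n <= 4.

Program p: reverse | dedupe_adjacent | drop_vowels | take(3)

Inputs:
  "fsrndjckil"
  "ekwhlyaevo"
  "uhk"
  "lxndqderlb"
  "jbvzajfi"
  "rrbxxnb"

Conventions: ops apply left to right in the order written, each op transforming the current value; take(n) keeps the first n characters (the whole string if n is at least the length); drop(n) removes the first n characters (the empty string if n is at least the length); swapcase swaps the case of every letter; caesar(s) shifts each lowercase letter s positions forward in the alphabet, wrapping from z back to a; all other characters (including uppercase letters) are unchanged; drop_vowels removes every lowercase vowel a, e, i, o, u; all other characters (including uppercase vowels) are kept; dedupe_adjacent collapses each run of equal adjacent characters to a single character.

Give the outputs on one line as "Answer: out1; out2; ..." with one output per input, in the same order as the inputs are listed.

Execution, op by op:
  "fsrndjckil" -> "likcjdnrsf" -> "likcjdnrsf" -> "lkcjdnrsf" -> "lkc"
  "ekwhlyaevo" -> "oveaylhwke" -> "oveaylhwke" -> "vylhwk" -> "vyl"
  "uhk" -> "khu" -> "khu" -> "kh" -> "kh"
  "lxndqderlb" -> "blredqdnxl" -> "blredqdnxl" -> "blrdqdnxl" -> "blr"
  "jbvzajfi" -> "ifjazvbj" -> "ifjazvbj" -> "fjzvbj" -> "fjz"
  "rrbxxnb" -> "bnxxbrr" -> "bnxbr" -> "bnxbr" -> "bnx"

"lkc"; "vyl"; "kh"; "blr"; "fjz"; "bnx"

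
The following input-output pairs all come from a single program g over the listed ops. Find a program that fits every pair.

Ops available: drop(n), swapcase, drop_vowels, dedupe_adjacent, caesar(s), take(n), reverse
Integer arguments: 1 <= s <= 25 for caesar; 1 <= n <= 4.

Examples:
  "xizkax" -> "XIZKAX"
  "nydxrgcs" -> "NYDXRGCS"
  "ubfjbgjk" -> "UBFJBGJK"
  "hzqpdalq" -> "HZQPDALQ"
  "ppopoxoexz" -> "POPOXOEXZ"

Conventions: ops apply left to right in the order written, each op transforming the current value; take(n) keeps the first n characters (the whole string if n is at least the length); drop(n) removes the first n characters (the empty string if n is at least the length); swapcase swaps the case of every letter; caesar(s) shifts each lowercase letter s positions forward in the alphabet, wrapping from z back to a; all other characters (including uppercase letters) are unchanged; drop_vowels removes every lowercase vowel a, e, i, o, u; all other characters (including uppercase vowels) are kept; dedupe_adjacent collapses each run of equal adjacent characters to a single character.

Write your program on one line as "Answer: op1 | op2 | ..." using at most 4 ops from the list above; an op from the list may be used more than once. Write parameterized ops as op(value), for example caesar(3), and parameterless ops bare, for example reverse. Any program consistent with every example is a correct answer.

reverse | dedupe_adjacent | swapcase | reverse

Check, running the answer program on each example:
  "xizkax" -> "xakzix" -> "xakzix" -> "XAKZIX" -> "XIZKAX"
  "nydxrgcs" -> "scgrxdyn" -> "scgrxdyn" -> "SCGRXDYN" -> "NYDXRGCS"
  "ubfjbgjk" -> "kjgbjfbu" -> "kjgbjfbu" -> "KJGBJFBU" -> "UBFJBGJK"
  "hzqpdalq" -> "qladpqzh" -> "qladpqzh" -> "QLADPQZH" -> "HZQPDALQ"
  "ppopoxoexz" -> "zxeoxopopp" -> "zxeoxopop" -> "ZXEOXOPOP" -> "POPOXOEXZ"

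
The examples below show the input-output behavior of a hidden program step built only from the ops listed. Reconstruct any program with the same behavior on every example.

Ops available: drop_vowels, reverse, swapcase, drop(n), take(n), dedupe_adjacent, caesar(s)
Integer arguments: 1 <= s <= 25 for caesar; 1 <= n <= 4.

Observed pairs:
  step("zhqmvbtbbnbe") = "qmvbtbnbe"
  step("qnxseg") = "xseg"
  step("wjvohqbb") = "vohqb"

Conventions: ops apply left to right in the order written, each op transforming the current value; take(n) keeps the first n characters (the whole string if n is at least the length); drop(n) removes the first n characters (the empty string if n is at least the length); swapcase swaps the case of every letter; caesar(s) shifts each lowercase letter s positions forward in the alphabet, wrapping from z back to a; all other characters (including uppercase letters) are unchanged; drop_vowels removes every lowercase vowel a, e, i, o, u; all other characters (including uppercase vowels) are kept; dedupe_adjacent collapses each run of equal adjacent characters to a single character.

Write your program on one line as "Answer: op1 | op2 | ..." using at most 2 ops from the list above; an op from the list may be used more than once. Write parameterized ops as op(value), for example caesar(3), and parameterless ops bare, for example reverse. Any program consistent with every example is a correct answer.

drop(2) | dedupe_adjacent

Check, running the answer program on each example:
  "zhqmvbtbbnbe" -> "qmvbtbbnbe" -> "qmvbtbnbe"
  "qnxseg" -> "xseg" -> "xseg"
  "wjvohqbb" -> "vohqbb" -> "vohqb"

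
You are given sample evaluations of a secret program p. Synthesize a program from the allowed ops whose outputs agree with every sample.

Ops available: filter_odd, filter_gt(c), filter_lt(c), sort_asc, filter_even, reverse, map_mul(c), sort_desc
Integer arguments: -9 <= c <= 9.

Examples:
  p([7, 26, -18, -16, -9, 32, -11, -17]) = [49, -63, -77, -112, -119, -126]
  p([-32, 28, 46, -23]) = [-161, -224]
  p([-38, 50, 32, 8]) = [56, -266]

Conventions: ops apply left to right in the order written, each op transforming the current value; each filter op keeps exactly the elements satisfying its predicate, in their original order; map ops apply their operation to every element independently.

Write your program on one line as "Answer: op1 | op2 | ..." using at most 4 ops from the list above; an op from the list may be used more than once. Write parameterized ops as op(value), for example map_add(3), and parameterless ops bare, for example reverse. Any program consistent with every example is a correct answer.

sort_asc | filter_lt(9) | sort_desc | map_mul(7)

Check, running the answer program on each example:
  [7, 26, -18, -16, -9, 32, -11, -17] -> [-18, -17, -16, -11, -9, 7, 26, 32] -> [-18, -17, -16, -11, -9, 7] -> [7, -9, -11, -16, -17, -18] -> [49, -63, -77, -112, -119, -126]
  [-32, 28, 46, -23] -> [-32, -23, 28, 46] -> [-32, -23] -> [-23, -32] -> [-161, -224]
  [-38, 50, 32, 8] -> [-38, 8, 32, 50] -> [-38, 8] -> [8, -38] -> [56, -266]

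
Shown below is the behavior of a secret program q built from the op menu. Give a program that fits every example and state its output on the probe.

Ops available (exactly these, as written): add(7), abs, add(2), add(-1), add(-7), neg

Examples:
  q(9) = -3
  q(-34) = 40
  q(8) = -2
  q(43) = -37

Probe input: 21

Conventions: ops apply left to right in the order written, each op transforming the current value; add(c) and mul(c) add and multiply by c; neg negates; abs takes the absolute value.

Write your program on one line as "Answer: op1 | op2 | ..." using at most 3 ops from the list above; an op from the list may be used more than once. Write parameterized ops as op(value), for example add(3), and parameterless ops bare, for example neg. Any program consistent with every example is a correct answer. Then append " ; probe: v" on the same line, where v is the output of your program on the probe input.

neg | add(7) | add(-1) ; probe: -15

Check, running the answer program on each example:
  9 -> -9 -> -2 -> -3
  -34 -> 34 -> 41 -> 40
  8 -> -8 -> -1 -> -2
  43 -> -43 -> -36 -> -37
  probe: 21 -> -21 -> -14 -> -15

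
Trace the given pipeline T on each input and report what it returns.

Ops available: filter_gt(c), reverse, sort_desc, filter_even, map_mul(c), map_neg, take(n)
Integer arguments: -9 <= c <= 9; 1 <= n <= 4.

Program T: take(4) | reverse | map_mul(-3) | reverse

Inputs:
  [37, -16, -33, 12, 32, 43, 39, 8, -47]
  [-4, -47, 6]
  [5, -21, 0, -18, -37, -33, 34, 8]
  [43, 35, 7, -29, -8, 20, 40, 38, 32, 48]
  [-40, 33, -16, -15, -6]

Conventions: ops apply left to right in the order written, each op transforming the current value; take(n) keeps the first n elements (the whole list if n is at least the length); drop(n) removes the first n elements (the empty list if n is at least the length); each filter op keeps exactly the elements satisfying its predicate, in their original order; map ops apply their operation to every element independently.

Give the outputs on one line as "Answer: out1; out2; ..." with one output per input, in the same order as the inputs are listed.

Execution, op by op:
  [37, -16, -33, 12, 32, 43, 39, 8, -47] -> [37, -16, -33, 12] -> [12, -33, -16, 37] -> [-36, 99, 48, -111] -> [-111, 48, 99, -36]
  [-4, -47, 6] -> [-4, -47, 6] -> [6, -47, -4] -> [-18, 141, 12] -> [12, 141, -18]
  [5, -21, 0, -18, -37, -33, 34, 8] -> [5, -21, 0, -18] -> [-18, 0, -21, 5] -> [54, 0, 63, -15] -> [-15, 63, 0, 54]
  [43, 35, 7, -29, -8, 20, 40, 38, 32, 48] -> [43, 35, 7, -29] -> [-29, 7, 35, 43] -> [87, -21, -105, -129] -> [-129, -105, -21, 87]
  [-40, 33, -16, -15, -6] -> [-40, 33, -16, -15] -> [-15, -16, 33, -40] -> [45, 48, -99, 120] -> [120, -99, 48, 45]

[-111, 48, 99, -36]; [12, 141, -18]; [-15, 63, 0, 54]; [-129, -105, -21, 87]; [120, -99, 48, 45]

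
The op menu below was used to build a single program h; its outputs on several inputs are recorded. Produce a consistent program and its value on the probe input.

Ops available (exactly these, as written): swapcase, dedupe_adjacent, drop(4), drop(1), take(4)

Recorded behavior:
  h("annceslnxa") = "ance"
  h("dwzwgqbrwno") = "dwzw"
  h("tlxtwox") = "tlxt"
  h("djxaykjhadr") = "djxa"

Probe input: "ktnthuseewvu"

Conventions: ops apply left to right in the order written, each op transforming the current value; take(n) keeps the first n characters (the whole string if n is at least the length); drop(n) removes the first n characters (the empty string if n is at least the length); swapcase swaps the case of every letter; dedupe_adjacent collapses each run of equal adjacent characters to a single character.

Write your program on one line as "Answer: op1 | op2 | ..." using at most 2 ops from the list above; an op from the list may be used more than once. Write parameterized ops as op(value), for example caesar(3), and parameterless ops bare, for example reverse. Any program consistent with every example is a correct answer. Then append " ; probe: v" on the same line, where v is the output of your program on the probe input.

dedupe_adjacent | take(4) ; probe: "ktnt"

Check, running the answer program on each example:
  "annceslnxa" -> "anceslnxa" -> "ance"
  "dwzwgqbrwno" -> "dwzwgqbrwno" -> "dwzw"
  "tlxtwox" -> "tlxtwox" -> "tlxt"
  "djxaykjhadr" -> "djxaykjhadr" -> "djxa"
  probe: "ktnthuseewvu" -> "ktnthusewvu" -> "ktnt"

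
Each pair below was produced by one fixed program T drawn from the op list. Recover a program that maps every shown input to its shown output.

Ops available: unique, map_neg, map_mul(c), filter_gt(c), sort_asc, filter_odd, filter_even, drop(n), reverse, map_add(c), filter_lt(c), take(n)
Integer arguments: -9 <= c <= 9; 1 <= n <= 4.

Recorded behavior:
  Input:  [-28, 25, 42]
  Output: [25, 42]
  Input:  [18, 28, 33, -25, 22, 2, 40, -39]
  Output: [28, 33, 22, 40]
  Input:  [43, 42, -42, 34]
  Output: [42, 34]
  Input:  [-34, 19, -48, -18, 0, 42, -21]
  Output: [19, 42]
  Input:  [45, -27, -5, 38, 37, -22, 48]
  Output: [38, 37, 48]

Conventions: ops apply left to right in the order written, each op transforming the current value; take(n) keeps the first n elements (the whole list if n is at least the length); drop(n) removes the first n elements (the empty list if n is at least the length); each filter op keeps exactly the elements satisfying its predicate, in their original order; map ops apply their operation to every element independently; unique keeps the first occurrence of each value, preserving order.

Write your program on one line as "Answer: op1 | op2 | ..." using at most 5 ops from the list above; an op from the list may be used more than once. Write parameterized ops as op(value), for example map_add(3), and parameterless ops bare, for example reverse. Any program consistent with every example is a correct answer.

drop(1) | map_neg | filter_lt(-7) | map_neg

Check, running the answer program on each example:
  [-28, 25, 42] -> [25, 42] -> [-25, -42] -> [-25, -42] -> [25, 42]
  [18, 28, 33, -25, 22, 2, 40, -39] -> [28, 33, -25, 22, 2, 40, -39] -> [-28, -33, 25, -22, -2, -40, 39] -> [-28, -33, -22, -40] -> [28, 33, 22, 40]
  [43, 42, -42, 34] -> [42, -42, 34] -> [-42, 42, -34] -> [-42, -34] -> [42, 34]
  [-34, 19, -48, -18, 0, 42, -21] -> [19, -48, -18, 0, 42, -21] -> [-19, 48, 18, 0, -42, 21] -> [-19, -42] -> [19, 42]
  [45, -27, -5, 38, 37, -22, 48] -> [-27, -5, 38, 37, -22, 48] -> [27, 5, -38, -37, 22, -48] -> [-38, -37, -48] -> [38, 37, 48]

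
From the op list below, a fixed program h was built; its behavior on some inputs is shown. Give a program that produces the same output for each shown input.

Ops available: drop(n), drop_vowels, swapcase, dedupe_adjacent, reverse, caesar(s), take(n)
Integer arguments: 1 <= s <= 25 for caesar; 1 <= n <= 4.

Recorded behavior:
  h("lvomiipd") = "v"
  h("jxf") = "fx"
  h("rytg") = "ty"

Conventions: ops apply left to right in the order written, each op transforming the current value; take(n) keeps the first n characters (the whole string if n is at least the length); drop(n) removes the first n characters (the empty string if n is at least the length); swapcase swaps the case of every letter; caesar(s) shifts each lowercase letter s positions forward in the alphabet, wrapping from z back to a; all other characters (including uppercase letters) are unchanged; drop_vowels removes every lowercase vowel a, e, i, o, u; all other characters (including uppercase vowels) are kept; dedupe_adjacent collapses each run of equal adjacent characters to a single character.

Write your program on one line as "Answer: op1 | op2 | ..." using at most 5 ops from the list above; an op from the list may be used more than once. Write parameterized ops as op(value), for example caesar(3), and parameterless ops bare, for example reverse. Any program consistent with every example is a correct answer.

take(3) | drop_vowels | drop(1) | reverse

Check, running the answer program on each example:
  "lvomiipd" -> "lvo" -> "lv" -> "v" -> "v"
  "jxf" -> "jxf" -> "jxf" -> "xf" -> "fx"
  "rytg" -> "ryt" -> "ryt" -> "yt" -> "ty"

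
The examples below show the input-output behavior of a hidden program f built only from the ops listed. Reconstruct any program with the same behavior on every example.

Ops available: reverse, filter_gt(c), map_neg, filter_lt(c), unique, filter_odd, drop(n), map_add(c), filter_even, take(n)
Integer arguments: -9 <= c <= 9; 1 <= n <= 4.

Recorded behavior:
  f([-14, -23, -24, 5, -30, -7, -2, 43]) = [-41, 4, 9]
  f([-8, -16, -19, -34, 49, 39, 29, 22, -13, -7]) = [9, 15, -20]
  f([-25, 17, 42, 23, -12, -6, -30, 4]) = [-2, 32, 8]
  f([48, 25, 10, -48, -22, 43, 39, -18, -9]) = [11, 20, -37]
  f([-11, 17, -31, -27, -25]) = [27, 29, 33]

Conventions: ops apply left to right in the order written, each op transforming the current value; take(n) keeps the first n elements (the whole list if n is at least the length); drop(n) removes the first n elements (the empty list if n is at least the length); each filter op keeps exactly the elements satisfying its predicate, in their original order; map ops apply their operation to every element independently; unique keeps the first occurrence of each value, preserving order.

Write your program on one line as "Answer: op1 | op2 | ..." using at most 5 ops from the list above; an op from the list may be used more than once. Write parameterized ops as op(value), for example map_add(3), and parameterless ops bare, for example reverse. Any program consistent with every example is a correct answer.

reverse | map_neg | map_add(2) | take(3)

Check, running the answer program on each example:
  [-14, -23, -24, 5, -30, -7, -2, 43] -> [43, -2, -7, -30, 5, -24, -23, -14] -> [-43, 2, 7, 30, -5, 24, 23, 14] -> [-41, 4, 9, 32, -3, 26, 25, 16] -> [-41, 4, 9]
  [-8, -16, -19, -34, 49, 39, 29, 22, -13, -7] -> [-7, -13, 22, 29, 39, 49, -34, -19, -16, -8] -> [7, 13, -22, -29, -39, -49, 34, 19, 16, 8] -> [9, 15, -20, -27, -37, -47, 36, 21, 18, 10] -> [9, 15, -20]
  [-25, 17, 42, 23, -12, -6, -30, 4] -> [4, -30, -6, -12, 23, 42, 17, -25] -> [-4, 30, 6, 12, -23, -42, -17, 25] -> [-2, 32, 8, 14, -21, -40, -15, 27] -> [-2, 32, 8]
  [48, 25, 10, -48, -22, 43, 39, -18, -9] -> [-9, -18, 39, 43, -22, -48, 10, 25, 48] -> [9, 18, -39, -43, 22, 48, -10, -25, -48] -> [11, 20, -37, -41, 24, 50, -8, -23, -46] -> [11, 20, -37]
  [-11, 17, -31, -27, -25] -> [-25, -27, -31, 17, -11] -> [25, 27, 31, -17, 11] -> [27, 29, 33, -15, 13] -> [27, 29, 33]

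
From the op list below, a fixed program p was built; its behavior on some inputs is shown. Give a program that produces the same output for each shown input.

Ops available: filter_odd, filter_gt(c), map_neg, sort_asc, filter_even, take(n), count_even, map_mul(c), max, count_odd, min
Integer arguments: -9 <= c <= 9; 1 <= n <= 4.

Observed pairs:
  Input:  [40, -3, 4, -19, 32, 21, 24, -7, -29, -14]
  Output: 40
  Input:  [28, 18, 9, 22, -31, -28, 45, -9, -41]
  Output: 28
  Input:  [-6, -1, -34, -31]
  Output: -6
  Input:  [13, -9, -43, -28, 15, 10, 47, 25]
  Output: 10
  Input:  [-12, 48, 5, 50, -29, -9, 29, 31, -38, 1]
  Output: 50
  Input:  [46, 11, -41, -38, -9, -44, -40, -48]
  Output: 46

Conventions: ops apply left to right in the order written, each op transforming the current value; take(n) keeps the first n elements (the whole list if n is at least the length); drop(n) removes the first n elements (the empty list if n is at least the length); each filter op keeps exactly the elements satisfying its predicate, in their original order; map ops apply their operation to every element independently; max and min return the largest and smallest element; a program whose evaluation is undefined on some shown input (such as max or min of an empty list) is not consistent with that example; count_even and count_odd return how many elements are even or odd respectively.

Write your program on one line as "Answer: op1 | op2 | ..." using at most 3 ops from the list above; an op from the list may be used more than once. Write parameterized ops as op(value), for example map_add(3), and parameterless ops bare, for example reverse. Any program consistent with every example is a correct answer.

filter_even | max

Check, running the answer program on each example:
  [40, -3, 4, -19, 32, 21, 24, -7, -29, -14] -> [40, 4, 32, 24, -14] -> 40
  [28, 18, 9, 22, -31, -28, 45, -9, -41] -> [28, 18, 22, -28] -> 28
  [-6, -1, -34, -31] -> [-6, -34] -> -6
  [13, -9, -43, -28, 15, 10, 47, 25] -> [-28, 10] -> 10
  [-12, 48, 5, 50, -29, -9, 29, 31, -38, 1] -> [-12, 48, 50, -38] -> 50
  [46, 11, -41, -38, -9, -44, -40, -48] -> [46, -38, -44, -40, -48] -> 46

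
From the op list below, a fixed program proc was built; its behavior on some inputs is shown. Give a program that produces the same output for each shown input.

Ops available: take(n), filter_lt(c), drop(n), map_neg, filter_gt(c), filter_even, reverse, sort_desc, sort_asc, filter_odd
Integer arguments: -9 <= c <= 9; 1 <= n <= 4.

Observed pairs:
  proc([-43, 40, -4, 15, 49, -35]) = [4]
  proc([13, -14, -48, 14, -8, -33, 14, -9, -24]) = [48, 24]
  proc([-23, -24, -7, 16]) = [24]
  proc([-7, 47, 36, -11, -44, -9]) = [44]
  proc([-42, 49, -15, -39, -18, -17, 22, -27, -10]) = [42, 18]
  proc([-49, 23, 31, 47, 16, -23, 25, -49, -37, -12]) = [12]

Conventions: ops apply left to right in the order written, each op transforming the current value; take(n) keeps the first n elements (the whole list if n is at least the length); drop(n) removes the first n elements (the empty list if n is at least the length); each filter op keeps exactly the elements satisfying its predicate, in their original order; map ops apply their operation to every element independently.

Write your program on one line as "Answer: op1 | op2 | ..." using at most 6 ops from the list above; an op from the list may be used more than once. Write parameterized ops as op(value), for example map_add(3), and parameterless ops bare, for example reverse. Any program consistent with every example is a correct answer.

reverse | sort_asc | filter_even | filter_lt(7) | map_neg | take(2)

Check, running the answer program on each example:
  [-43, 40, -4, 15, 49, -35] -> [-35, 49, 15, -4, 40, -43] -> [-43, -35, -4, 15, 40, 49] -> [-4, 40] -> [-4] -> [4] -> [4]
  [13, -14, -48, 14, -8, -33, 14, -9, -24] -> [-24, -9, 14, -33, -8, 14, -48, -14, 13] -> [-48, -33, -24, -14, -9, -8, 13, 14, 14] -> [-48, -24, -14, -8, 14, 14] -> [-48, -24, -14, -8] -> [48, 24, 14, 8] -> [48, 24]
  [-23, -24, -7, 16] -> [16, -7, -24, -23] -> [-24, -23, -7, 16] -> [-24, 16] -> [-24] -> [24] -> [24]
  [-7, 47, 36, -11, -44, -9] -> [-9, -44, -11, 36, 47, -7] -> [-44, -11, -9, -7, 36, 47] -> [-44, 36] -> [-44] -> [44] -> [44]
  [-42, 49, -15, -39, -18, -17, 22, -27, -10] -> [-10, -27, 22, -17, -18, -39, -15, 49, -42] -> [-42, -39, -27, -18, -17, -15, -10, 22, 49] -> [-42, -18, -10, 22] -> [-42, -18, -10] -> [42, 18, 10] -> [42, 18]
  [-49, 23, 31, 47, 16, -23, 25, -49, -37, -12] -> [-12, -37, -49, 25, -23, 16, 47, 31, 23, -49] -> [-49, -49, -37, -23, -12, 16, 23, 25, 31, 47] -> [-12, 16] -> [-12] -> [12] -> [12]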